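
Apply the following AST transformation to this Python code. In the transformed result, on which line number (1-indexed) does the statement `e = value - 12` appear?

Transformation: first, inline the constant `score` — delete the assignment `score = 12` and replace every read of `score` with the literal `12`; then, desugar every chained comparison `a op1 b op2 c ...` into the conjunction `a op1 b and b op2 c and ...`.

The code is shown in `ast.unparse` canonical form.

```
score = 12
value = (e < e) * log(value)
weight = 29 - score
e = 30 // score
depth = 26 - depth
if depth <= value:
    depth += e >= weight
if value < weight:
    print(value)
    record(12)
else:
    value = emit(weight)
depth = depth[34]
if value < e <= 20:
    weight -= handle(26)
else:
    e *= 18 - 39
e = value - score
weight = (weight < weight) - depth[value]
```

Transformed code:
value = (e < e) * log(value)
weight = 29 - 12
e = 30 // 12
depth = 26 - depth
if depth <= value:
    depth += e >= weight
if value < weight:
    print(value)
    record(12)
else:
    value = emit(weight)
depth = depth[34]
if value < e and e <= 20:
    weight -= handle(26)
else:
    e *= 18 - 39
e = value - 12
weight = (weight < weight) - depth[value]

17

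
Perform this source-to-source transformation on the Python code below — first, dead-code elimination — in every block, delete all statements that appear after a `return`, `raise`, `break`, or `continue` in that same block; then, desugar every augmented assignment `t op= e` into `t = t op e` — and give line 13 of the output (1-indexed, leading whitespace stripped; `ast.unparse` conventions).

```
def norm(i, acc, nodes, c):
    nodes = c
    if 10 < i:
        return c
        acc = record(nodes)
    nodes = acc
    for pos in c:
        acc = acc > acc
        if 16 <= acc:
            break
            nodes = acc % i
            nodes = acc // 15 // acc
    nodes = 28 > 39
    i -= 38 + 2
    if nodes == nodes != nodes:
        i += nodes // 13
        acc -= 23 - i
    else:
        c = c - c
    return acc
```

i = i + nodes // 13

Transformed code:
def norm(i, acc, nodes, c):
    nodes = c
    if 10 < i:
        return c
    nodes = acc
    for pos in c:
        acc = acc > acc
        if 16 <= acc:
            break
    nodes = 28 > 39
    i = i - (38 + 2)
    if nodes == nodes != nodes:
        i = i + nodes // 13
        acc = acc - (23 - i)
    else:
        c = c - c
    return acc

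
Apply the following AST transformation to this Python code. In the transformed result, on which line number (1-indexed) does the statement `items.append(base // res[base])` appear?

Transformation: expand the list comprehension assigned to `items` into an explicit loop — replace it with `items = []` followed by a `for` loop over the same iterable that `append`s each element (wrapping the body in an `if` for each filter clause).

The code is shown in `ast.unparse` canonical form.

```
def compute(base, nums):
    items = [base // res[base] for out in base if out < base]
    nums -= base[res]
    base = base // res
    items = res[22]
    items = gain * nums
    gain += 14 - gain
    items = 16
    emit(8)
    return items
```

5

Transformed code:
def compute(base, nums):
    items = []
    for out in base:
        if out < base:
            items.append(base // res[base])
    nums -= base[res]
    base = base // res
    items = res[22]
    items = gain * nums
    gain += 14 - gain
    items = 16
    emit(8)
    return items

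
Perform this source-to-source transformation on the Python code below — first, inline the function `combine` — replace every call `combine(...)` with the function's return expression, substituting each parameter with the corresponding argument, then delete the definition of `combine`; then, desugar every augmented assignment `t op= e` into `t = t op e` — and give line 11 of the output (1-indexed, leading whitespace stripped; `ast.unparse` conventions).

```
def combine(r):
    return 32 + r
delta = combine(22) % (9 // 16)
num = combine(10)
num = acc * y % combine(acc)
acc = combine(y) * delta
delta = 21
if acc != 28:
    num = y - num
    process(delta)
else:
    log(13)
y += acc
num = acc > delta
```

Transformed code:
delta = (32 + 22) % (9 // 16)
num = 32 + 10
num = acc * y % (32 + acc)
acc = (32 + y) * delta
delta = 21
if acc != 28:
    num = y - num
    process(delta)
else:
    log(13)
y = y + acc
num = acc > delta

y = y + acc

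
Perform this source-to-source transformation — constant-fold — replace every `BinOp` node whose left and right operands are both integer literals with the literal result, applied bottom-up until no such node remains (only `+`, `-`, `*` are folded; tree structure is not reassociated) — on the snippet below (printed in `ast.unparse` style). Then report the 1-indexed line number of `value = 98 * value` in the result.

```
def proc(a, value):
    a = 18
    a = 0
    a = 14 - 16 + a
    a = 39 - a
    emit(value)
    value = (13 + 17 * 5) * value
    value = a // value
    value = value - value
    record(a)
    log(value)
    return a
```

7

Transformed code:
def proc(a, value):
    a = 18
    a = 0
    a = -2 + a
    a = 39 - a
    emit(value)
    value = 98 * value
    value = a // value
    value = value - value
    record(a)
    log(value)
    return a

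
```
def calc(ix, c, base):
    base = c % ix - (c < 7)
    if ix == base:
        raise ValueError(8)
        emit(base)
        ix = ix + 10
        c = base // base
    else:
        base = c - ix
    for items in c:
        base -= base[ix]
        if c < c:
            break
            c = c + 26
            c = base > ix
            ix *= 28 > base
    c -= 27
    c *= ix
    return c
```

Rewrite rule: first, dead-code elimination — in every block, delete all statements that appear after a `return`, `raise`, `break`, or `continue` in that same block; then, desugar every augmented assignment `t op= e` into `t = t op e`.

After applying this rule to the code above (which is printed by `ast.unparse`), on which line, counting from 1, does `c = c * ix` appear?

12

Transformed code:
def calc(ix, c, base):
    base = c % ix - (c < 7)
    if ix == base:
        raise ValueError(8)
    else:
        base = c - ix
    for items in c:
        base = base - base[ix]
        if c < c:
            break
    c = c - 27
    c = c * ix
    return c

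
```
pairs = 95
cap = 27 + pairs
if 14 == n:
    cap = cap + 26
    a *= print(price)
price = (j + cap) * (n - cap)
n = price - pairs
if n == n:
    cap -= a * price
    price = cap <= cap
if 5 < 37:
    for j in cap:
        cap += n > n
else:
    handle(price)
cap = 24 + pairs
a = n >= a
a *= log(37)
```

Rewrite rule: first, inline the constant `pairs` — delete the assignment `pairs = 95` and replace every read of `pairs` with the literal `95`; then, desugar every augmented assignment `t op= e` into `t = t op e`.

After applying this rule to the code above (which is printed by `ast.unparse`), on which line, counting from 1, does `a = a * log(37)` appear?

Transformed code:
cap = 27 + 95
if 14 == n:
    cap = cap + 26
    a = a * print(price)
price = (j + cap) * (n - cap)
n = price - 95
if n == n:
    cap = cap - a * price
    price = cap <= cap
if 5 < 37:
    for j in cap:
        cap = cap + (n > n)
else:
    handle(price)
cap = 24 + 95
a = n >= a
a = a * log(37)

17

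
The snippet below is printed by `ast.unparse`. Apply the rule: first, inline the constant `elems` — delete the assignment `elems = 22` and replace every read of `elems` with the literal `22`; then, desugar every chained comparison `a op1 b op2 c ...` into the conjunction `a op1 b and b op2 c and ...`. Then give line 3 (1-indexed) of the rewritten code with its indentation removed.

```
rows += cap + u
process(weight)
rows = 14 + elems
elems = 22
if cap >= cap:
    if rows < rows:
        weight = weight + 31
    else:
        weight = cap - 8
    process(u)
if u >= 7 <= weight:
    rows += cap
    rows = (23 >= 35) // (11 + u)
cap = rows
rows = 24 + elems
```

Transformed code:
rows += cap + u
process(weight)
rows = 14 + 22
if cap >= cap:
    if rows < rows:
        weight = weight + 31
    else:
        weight = cap - 8
    process(u)
if u >= 7 and 7 <= weight:
    rows += cap
    rows = (23 >= 35) // (11 + u)
cap = rows
rows = 24 + 22

rows = 14 + 22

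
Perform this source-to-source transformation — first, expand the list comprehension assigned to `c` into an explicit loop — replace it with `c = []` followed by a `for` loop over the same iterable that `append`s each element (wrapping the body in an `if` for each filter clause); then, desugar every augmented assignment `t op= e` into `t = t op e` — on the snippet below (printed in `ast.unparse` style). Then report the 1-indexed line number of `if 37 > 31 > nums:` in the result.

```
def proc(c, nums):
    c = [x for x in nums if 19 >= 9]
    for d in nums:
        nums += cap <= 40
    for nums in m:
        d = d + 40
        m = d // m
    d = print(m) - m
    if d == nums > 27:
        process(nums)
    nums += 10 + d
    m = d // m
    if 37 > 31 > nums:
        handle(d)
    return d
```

16

Transformed code:
def proc(c, nums):
    c = []
    for x in nums:
        if 19 >= 9:
            c.append(x)
    for d in nums:
        nums = nums + (cap <= 40)
    for nums in m:
        d = d + 40
        m = d // m
    d = print(m) - m
    if d == nums > 27:
        process(nums)
    nums = nums + (10 + d)
    m = d // m
    if 37 > 31 > nums:
        handle(d)
    return d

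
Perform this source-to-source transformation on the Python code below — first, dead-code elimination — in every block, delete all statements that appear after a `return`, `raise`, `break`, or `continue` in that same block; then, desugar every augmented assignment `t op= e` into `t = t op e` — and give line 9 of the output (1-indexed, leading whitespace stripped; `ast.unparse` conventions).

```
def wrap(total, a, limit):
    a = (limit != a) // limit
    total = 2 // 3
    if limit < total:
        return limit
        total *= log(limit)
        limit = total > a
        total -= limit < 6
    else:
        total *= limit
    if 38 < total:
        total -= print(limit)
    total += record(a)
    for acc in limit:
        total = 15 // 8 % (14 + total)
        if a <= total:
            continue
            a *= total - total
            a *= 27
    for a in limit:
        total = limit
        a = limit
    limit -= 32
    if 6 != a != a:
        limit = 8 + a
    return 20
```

total = total - print(limit)

Transformed code:
def wrap(total, a, limit):
    a = (limit != a) // limit
    total = 2 // 3
    if limit < total:
        return limit
    else:
        total = total * limit
    if 38 < total:
        total = total - print(limit)
    total = total + record(a)
    for acc in limit:
        total = 15 // 8 % (14 + total)
        if a <= total:
            continue
    for a in limit:
        total = limit
        a = limit
    limit = limit - 32
    if 6 != a != a:
        limit = 8 + a
    return 20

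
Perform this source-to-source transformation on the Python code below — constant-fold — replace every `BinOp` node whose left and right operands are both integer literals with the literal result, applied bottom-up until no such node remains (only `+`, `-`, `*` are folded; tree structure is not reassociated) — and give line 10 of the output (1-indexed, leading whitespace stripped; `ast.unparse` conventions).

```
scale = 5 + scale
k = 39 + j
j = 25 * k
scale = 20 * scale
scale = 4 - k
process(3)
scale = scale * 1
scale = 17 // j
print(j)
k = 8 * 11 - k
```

k = 88 - k

Transformed code:
scale = 5 + scale
k = 39 + j
j = 25 * k
scale = 20 * scale
scale = 4 - k
process(3)
scale = scale * 1
scale = 17 // j
print(j)
k = 88 - k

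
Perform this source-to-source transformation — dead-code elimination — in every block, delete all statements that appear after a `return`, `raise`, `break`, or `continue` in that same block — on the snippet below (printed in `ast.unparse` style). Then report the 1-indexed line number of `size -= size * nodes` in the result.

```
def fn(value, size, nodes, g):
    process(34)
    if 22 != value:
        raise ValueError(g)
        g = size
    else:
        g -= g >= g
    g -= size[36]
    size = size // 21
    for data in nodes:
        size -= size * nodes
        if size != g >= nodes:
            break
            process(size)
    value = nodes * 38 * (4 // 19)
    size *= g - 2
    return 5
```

10

Transformed code:
def fn(value, size, nodes, g):
    process(34)
    if 22 != value:
        raise ValueError(g)
    else:
        g -= g >= g
    g -= size[36]
    size = size // 21
    for data in nodes:
        size -= size * nodes
        if size != g >= nodes:
            break
    value = nodes * 38 * (4 // 19)
    size *= g - 2
    return 5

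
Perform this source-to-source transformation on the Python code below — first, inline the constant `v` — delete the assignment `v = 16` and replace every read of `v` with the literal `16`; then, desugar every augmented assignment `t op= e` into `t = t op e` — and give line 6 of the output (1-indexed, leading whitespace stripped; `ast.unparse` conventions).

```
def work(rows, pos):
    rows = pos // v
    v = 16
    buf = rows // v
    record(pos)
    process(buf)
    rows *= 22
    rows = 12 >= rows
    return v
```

Transformed code:
def work(rows, pos):
    rows = pos // 16
    buf = rows // 16
    record(pos)
    process(buf)
    rows = rows * 22
    rows = 12 >= rows
    return 16

rows = rows * 22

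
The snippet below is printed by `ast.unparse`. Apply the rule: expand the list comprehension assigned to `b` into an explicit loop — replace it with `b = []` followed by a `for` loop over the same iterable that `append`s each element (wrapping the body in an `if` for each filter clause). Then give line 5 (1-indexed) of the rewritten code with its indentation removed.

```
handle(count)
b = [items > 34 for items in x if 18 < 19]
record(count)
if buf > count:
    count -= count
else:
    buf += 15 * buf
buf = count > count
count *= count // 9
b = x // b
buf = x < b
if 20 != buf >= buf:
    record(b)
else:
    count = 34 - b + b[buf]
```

Transformed code:
handle(count)
b = []
for items in x:
    if 18 < 19:
        b.append(items > 34)
record(count)
if buf > count:
    count -= count
else:
    buf += 15 * buf
buf = count > count
count *= count // 9
b = x // b
buf = x < b
if 20 != buf >= buf:
    record(b)
else:
    count = 34 - b + b[buf]

b.append(items > 34)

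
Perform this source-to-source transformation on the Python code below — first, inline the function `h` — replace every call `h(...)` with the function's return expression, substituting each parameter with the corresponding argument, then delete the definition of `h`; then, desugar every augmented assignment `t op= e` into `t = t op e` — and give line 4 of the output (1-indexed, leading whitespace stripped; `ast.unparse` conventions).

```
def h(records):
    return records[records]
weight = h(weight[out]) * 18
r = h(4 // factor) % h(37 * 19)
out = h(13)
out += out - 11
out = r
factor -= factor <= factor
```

Transformed code:
weight = weight[out][weight[out]] * 18
r = (4 // factor)[4 // factor] % (37 * 19)[37 * 19]
out = 13[13]
out = out + (out - 11)
out = r
factor = factor - (factor <= factor)

out = out + (out - 11)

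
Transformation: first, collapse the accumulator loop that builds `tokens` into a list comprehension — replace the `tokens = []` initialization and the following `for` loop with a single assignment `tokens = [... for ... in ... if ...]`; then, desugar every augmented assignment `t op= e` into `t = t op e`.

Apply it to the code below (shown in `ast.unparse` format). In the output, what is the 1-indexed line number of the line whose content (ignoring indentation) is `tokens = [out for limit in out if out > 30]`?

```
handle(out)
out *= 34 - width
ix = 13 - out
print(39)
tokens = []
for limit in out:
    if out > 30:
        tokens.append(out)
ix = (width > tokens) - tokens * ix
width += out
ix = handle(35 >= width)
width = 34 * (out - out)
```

5

Transformed code:
handle(out)
out = out * (34 - width)
ix = 13 - out
print(39)
tokens = [out for limit in out if out > 30]
ix = (width > tokens) - tokens * ix
width = width + out
ix = handle(35 >= width)
width = 34 * (out - out)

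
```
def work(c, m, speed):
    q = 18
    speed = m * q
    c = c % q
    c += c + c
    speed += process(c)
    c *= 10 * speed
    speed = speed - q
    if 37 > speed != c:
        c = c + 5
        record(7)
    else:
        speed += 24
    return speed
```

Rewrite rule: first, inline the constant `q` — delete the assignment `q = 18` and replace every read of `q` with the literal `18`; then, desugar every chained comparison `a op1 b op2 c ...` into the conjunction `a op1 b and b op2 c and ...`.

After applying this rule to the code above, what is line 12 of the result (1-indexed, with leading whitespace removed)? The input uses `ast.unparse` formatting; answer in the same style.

Transformed code:
def work(c, m, speed):
    speed = m * 18
    c = c % 18
    c += c + c
    speed += process(c)
    c *= 10 * speed
    speed = speed - 18
    if 37 > speed and speed != c:
        c = c + 5
        record(7)
    else:
        speed += 24
    return speed

speed += 24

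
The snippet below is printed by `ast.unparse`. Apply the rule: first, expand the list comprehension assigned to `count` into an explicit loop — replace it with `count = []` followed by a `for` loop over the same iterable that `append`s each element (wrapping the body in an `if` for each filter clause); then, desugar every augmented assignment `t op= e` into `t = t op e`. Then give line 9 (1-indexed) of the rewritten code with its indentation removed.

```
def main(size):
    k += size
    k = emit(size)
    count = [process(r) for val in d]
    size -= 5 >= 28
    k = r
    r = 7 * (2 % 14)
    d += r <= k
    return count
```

Transformed code:
def main(size):
    k = k + size
    k = emit(size)
    count = []
    for val in d:
        count.append(process(r))
    size = size - (5 >= 28)
    k = r
    r = 7 * (2 % 14)
    d = d + (r <= k)
    return count

r = 7 * (2 % 14)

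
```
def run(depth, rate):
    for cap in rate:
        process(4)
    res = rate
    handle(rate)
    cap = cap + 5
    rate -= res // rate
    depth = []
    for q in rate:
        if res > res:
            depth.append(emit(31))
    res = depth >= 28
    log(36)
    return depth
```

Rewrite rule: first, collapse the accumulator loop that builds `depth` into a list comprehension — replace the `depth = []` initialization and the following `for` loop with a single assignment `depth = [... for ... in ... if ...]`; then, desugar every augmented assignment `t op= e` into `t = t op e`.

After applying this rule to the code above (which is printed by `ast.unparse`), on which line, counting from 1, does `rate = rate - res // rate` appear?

Transformed code:
def run(depth, rate):
    for cap in rate:
        process(4)
    res = rate
    handle(rate)
    cap = cap + 5
    rate = rate - res // rate
    depth = [emit(31) for q in rate if res > res]
    res = depth >= 28
    log(36)
    return depth

7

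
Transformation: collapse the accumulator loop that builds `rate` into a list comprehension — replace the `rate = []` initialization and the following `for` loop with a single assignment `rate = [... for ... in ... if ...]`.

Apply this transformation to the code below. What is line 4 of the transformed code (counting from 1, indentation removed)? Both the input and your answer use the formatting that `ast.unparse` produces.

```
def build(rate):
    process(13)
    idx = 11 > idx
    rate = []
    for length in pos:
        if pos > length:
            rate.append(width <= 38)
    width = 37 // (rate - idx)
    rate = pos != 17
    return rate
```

rate = [width <= 38 for length in pos if pos > length]

Transformed code:
def build(rate):
    process(13)
    idx = 11 > idx
    rate = [width <= 38 for length in pos if pos > length]
    width = 37 // (rate - idx)
    rate = pos != 17
    return rate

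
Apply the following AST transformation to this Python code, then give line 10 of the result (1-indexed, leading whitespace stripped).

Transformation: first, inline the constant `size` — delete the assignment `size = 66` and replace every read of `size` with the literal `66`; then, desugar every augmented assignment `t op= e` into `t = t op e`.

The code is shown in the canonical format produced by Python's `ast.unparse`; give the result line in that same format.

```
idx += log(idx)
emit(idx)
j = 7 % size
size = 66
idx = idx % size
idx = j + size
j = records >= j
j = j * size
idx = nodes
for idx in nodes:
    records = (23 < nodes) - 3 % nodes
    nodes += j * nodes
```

records = (23 < nodes) - 3 % nodes

Transformed code:
idx = idx + log(idx)
emit(idx)
j = 7 % 66
idx = idx % 66
idx = j + 66
j = records >= j
j = j * 66
idx = nodes
for idx in nodes:
    records = (23 < nodes) - 3 % nodes
    nodes = nodes + j * nodes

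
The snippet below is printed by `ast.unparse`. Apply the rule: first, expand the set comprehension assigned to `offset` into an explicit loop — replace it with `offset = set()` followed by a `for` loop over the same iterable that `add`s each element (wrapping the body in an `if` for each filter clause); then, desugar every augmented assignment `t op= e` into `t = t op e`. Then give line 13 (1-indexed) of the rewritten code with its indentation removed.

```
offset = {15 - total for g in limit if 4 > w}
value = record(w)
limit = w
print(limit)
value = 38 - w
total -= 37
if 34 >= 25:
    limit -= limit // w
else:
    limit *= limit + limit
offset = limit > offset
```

Transformed code:
offset = set()
for g in limit:
    if 4 > w:
        offset.add(15 - total)
value = record(w)
limit = w
print(limit)
value = 38 - w
total = total - 37
if 34 >= 25:
    limit = limit - limit // w
else:
    limit = limit * (limit + limit)
offset = limit > offset

limit = limit * (limit + limit)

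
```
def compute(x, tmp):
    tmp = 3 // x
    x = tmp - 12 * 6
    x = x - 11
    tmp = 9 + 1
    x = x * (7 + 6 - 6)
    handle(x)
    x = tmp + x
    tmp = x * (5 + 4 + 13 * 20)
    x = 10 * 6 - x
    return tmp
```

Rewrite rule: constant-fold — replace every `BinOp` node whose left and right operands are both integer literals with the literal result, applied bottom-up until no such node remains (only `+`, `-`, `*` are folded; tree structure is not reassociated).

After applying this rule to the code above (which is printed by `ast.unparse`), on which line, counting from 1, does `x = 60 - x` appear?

10

Transformed code:
def compute(x, tmp):
    tmp = 3 // x
    x = tmp - 72
    x = x - 11
    tmp = 10
    x = x * 7
    handle(x)
    x = tmp + x
    tmp = x * 269
    x = 60 - x
    return tmp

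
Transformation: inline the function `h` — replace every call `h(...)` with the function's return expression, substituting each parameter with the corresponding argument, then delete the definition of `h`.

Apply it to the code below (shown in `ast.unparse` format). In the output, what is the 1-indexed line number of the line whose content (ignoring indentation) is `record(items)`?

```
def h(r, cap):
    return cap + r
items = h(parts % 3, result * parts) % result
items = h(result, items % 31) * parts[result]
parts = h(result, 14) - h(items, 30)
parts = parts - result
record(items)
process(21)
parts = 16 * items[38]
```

Transformed code:
items = (result * parts + parts % 3) % result
items = (items % 31 + result) * parts[result]
parts = 14 + result - (30 + items)
parts = parts - result
record(items)
process(21)
parts = 16 * items[38]

5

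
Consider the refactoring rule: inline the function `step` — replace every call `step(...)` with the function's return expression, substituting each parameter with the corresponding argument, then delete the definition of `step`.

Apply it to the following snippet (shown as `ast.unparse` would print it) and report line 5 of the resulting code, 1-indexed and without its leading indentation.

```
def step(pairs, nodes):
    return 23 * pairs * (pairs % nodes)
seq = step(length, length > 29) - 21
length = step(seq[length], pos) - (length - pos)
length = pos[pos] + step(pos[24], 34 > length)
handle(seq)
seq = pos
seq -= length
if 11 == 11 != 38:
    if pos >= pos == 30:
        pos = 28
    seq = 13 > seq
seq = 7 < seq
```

seq = pos

Transformed code:
seq = 23 * length * (length % (length > 29)) - 21
length = 23 * seq[length] * (seq[length] % pos) - (length - pos)
length = pos[pos] + 23 * pos[24] * (pos[24] % (34 > length))
handle(seq)
seq = pos
seq -= length
if 11 == 11 != 38:
    if pos >= pos == 30:
        pos = 28
    seq = 13 > seq
seq = 7 < seq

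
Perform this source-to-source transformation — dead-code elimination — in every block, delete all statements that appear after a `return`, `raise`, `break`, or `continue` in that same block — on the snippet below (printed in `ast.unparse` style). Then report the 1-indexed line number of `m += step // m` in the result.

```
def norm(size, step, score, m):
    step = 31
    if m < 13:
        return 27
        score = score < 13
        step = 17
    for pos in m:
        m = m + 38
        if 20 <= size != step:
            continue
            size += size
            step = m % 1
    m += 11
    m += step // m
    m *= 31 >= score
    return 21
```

10

Transformed code:
def norm(size, step, score, m):
    step = 31
    if m < 13:
        return 27
    for pos in m:
        m = m + 38
        if 20 <= size != step:
            continue
    m += 11
    m += step // m
    m *= 31 >= score
    return 21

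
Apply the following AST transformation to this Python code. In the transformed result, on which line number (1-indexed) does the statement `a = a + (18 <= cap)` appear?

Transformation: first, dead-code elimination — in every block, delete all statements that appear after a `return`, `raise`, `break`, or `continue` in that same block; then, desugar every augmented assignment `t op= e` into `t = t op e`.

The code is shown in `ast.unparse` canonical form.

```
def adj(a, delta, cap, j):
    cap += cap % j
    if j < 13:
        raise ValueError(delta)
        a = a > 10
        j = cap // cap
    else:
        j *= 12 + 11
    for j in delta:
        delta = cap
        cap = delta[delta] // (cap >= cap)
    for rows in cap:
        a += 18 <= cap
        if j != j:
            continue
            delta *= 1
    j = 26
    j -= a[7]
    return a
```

Transformed code:
def adj(a, delta, cap, j):
    cap = cap + cap % j
    if j < 13:
        raise ValueError(delta)
    else:
        j = j * (12 + 11)
    for j in delta:
        delta = cap
        cap = delta[delta] // (cap >= cap)
    for rows in cap:
        a = a + (18 <= cap)
        if j != j:
            continue
    j = 26
    j = j - a[7]
    return a

11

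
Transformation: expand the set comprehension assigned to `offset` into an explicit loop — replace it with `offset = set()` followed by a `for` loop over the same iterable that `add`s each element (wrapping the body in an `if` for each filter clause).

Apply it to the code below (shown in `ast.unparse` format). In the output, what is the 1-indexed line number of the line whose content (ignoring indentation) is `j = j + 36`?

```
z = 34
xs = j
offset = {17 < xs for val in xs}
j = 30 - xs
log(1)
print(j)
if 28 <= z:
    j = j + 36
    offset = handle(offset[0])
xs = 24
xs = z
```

10

Transformed code:
z = 34
xs = j
offset = set()
for val in xs:
    offset.add(17 < xs)
j = 30 - xs
log(1)
print(j)
if 28 <= z:
    j = j + 36
    offset = handle(offset[0])
xs = 24
xs = z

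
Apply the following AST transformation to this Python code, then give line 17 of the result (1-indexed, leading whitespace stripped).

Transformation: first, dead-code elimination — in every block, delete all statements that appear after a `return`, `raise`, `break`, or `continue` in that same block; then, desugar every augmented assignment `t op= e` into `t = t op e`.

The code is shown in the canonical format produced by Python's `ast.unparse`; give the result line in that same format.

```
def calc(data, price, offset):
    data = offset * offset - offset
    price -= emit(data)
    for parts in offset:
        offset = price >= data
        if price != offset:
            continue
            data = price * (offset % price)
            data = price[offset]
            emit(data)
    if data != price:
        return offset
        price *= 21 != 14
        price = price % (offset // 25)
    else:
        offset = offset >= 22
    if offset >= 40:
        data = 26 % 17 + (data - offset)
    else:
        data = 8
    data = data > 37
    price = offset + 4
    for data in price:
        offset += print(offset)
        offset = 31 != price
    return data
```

price = offset + 4

Transformed code:
def calc(data, price, offset):
    data = offset * offset - offset
    price = price - emit(data)
    for parts in offset:
        offset = price >= data
        if price != offset:
            continue
    if data != price:
        return offset
    else:
        offset = offset >= 22
    if offset >= 40:
        data = 26 % 17 + (data - offset)
    else:
        data = 8
    data = data > 37
    price = offset + 4
    for data in price:
        offset = offset + print(offset)
        offset = 31 != price
    return data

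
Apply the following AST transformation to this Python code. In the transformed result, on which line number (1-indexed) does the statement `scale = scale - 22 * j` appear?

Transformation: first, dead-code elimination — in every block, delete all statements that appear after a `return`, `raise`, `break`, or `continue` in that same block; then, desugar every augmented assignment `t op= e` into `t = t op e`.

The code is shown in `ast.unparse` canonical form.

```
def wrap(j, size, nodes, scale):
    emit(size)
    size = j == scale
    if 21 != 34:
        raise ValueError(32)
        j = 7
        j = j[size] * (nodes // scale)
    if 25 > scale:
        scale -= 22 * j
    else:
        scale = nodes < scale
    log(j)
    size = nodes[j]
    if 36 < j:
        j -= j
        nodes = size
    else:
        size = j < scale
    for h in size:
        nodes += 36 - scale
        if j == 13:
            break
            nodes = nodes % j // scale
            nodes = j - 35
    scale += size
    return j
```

7

Transformed code:
def wrap(j, size, nodes, scale):
    emit(size)
    size = j == scale
    if 21 != 34:
        raise ValueError(32)
    if 25 > scale:
        scale = scale - 22 * j
    else:
        scale = nodes < scale
    log(j)
    size = nodes[j]
    if 36 < j:
        j = j - j
        nodes = size
    else:
        size = j < scale
    for h in size:
        nodes = nodes + (36 - scale)
        if j == 13:
            break
    scale = scale + size
    return j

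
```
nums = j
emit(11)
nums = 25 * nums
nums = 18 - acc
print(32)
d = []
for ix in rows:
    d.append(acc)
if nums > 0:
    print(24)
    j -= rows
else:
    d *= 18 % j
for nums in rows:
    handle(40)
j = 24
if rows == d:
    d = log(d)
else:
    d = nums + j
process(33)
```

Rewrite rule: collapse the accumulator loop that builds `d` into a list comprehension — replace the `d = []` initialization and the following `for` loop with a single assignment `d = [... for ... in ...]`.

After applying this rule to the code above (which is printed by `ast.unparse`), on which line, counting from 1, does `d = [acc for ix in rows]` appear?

Transformed code:
nums = j
emit(11)
nums = 25 * nums
nums = 18 - acc
print(32)
d = [acc for ix in rows]
if nums > 0:
    print(24)
    j -= rows
else:
    d *= 18 % j
for nums in rows:
    handle(40)
j = 24
if rows == d:
    d = log(d)
else:
    d = nums + j
process(33)

6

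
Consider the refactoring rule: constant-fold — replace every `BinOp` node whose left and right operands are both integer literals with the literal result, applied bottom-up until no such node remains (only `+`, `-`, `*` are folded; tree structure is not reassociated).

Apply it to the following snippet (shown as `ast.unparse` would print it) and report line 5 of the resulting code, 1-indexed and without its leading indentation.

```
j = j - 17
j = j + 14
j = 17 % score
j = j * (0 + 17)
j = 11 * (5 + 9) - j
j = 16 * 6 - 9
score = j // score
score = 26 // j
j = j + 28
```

j = 154 - j

Transformed code:
j = j - 17
j = j + 14
j = 17 % score
j = j * 17
j = 154 - j
j = 87
score = j // score
score = 26 // j
j = j + 28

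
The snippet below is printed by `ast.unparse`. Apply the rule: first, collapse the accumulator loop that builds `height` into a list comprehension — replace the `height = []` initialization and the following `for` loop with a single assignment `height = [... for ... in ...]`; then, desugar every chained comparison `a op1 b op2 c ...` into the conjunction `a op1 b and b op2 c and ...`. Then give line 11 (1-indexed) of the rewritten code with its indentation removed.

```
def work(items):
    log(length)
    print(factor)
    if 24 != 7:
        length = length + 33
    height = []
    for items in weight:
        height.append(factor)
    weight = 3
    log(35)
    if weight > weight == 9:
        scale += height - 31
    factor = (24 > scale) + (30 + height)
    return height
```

Transformed code:
def work(items):
    log(length)
    print(factor)
    if 24 != 7:
        length = length + 33
    height = [factor for items in weight]
    weight = 3
    log(35)
    if weight > weight and weight == 9:
        scale += height - 31
    factor = (24 > scale) + (30 + height)
    return height

factor = (24 > scale) + (30 + height)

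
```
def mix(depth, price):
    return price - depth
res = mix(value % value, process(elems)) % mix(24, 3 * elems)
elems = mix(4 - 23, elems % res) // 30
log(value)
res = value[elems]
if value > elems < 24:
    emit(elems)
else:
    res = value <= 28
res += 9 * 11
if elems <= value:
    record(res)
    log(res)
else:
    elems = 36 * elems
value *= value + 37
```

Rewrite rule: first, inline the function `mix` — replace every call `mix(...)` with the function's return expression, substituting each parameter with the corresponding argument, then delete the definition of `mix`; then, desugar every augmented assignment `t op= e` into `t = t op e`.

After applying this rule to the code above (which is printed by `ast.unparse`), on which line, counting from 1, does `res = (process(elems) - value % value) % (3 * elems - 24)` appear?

Transformed code:
res = (process(elems) - value % value) % (3 * elems - 24)
elems = (elems % res - (4 - 23)) // 30
log(value)
res = value[elems]
if value > elems < 24:
    emit(elems)
else:
    res = value <= 28
res = res + 9 * 11
if elems <= value:
    record(res)
    log(res)
else:
    elems = 36 * elems
value = value * (value + 37)

1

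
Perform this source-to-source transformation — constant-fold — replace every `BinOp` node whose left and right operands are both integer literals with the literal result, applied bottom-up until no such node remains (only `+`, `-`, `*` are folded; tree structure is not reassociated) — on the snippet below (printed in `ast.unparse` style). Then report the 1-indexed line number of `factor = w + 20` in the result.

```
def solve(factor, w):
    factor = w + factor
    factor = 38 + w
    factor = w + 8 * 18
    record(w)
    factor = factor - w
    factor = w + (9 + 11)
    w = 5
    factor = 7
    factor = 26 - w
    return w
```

7

Transformed code:
def solve(factor, w):
    factor = w + factor
    factor = 38 + w
    factor = w + 144
    record(w)
    factor = factor - w
    factor = w + 20
    w = 5
    factor = 7
    factor = 26 - w
    return w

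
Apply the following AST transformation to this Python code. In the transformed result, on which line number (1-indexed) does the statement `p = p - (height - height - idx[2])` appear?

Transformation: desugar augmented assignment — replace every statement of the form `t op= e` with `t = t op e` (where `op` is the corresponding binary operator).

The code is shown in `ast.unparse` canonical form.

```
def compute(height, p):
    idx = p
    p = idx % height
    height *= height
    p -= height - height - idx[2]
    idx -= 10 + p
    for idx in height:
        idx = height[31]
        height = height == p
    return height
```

5

Transformed code:
def compute(height, p):
    idx = p
    p = idx % height
    height = height * height
    p = p - (height - height - idx[2])
    idx = idx - (10 + p)
    for idx in height:
        idx = height[31]
        height = height == p
    return height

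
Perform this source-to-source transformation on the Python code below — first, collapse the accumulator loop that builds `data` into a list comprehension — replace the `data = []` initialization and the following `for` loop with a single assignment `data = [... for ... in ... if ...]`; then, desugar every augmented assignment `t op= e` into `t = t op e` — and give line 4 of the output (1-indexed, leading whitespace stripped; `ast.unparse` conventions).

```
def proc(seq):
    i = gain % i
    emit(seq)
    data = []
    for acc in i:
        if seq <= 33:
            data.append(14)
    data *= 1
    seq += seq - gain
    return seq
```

Transformed code:
def proc(seq):
    i = gain % i
    emit(seq)
    data = [14 for acc in i if seq <= 33]
    data = data * 1
    seq = seq + (seq - gain)
    return seq

data = [14 for acc in i if seq <= 33]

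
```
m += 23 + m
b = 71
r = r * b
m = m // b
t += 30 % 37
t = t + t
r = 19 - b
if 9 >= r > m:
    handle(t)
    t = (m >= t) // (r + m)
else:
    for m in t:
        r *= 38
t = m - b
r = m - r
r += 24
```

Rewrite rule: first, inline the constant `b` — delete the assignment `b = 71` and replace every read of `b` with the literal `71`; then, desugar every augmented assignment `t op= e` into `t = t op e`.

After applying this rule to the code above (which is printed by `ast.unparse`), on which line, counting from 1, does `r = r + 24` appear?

15

Transformed code:
m = m + (23 + m)
r = r * 71
m = m // 71
t = t + 30 % 37
t = t + t
r = 19 - 71
if 9 >= r > m:
    handle(t)
    t = (m >= t) // (r + m)
else:
    for m in t:
        r = r * 38
t = m - 71
r = m - r
r = r + 24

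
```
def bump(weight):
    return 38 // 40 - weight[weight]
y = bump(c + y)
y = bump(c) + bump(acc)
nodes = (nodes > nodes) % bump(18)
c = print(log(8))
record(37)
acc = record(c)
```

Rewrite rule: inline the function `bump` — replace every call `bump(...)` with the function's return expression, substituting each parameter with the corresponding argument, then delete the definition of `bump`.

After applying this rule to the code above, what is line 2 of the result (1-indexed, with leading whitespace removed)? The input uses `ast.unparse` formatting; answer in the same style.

Transformed code:
y = 38 // 40 - (c + y)[c + y]
y = 38 // 40 - c[c] + (38 // 40 - acc[acc])
nodes = (nodes > nodes) % (38 // 40 - 18[18])
c = print(log(8))
record(37)
acc = record(c)

y = 38 // 40 - c[c] + (38 // 40 - acc[acc])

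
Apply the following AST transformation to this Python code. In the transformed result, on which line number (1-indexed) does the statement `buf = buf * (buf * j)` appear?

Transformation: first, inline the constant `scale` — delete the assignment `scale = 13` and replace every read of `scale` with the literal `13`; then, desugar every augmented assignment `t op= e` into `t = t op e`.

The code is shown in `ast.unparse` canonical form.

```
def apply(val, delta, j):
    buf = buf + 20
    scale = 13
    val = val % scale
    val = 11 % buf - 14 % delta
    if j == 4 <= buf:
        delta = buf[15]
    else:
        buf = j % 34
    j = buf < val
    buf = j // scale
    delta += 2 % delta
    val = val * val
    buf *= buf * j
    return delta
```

13

Transformed code:
def apply(val, delta, j):
    buf = buf + 20
    val = val % 13
    val = 11 % buf - 14 % delta
    if j == 4 <= buf:
        delta = buf[15]
    else:
        buf = j % 34
    j = buf < val
    buf = j // 13
    delta = delta + 2 % delta
    val = val * val
    buf = buf * (buf * j)
    return delta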